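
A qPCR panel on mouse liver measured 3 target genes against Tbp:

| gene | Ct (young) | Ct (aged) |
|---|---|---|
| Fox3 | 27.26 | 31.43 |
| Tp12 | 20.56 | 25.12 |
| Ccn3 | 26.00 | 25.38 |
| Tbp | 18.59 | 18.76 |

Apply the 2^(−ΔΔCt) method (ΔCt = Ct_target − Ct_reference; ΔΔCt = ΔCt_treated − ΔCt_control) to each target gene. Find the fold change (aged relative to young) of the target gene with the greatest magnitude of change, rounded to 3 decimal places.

0.048

Fox3: ΔΔCt = (31.43−18.76) − (27.26−18.59) = 12.67 − 8.67 = 4.00; fold change = 2^-4.00 = 0.062
Tp12: ΔΔCt = (25.12−18.76) − (20.56−18.59) = 6.36 − 1.97 = 4.39; fold change = 2^-4.39 = 0.048
Ccn3: ΔΔCt = (25.38−18.76) − (26.00−18.59) = 6.62 − 7.41 = -0.79; fold change = 2^0.79 = 1.729
Tp12 has the largest |ΔΔCt| = 4.39.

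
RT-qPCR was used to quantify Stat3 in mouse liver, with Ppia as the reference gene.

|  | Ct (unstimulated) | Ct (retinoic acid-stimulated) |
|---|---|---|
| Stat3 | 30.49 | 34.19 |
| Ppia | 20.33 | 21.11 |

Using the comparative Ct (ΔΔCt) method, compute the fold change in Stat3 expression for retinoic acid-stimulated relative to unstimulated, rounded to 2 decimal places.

0.13

ΔCt(unstimulated) = 30.490 − 20.330 = 10.160
ΔCt(retinoic acid-stimulated) = 34.190 − 21.110 = 13.080
ΔΔCt = 13.080 − 10.160 = 2.920
Fold change = 2^(−2.920) = 0.132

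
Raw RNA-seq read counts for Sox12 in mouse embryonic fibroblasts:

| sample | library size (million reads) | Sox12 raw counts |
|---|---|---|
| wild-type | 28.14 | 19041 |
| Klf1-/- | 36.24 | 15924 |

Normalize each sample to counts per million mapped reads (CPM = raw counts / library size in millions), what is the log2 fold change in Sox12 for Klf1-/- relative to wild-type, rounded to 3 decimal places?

CPM(wild-type) = 19041 / 28.14 = 676.6525
CPM(Klf1-/-) = 15924 / 36.24 = 439.4040
Fold change = 439.4040 / 676.6525 = 0.64938
log2(0.64938) = -0.6229

-0.623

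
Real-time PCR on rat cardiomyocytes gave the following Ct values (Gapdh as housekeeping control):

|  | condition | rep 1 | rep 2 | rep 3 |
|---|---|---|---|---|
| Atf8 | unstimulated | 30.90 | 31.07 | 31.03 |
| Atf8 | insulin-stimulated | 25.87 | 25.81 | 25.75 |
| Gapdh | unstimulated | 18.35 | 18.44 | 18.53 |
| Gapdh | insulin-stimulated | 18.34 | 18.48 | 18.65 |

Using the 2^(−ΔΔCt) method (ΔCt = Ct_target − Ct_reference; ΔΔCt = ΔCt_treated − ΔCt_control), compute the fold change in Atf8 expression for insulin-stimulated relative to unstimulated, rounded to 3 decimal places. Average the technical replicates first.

Mean Ct: Atf8 unstimulated 31.000; Atf8 insulin-stimulated 25.810; Gapdh unstimulated 18.440; Gapdh insulin-stimulated 18.490
ΔCt(unstimulated) = 31.000 − 18.440 = 12.560
ΔCt(insulin-stimulated) = 25.810 − 18.490 = 7.320
ΔΔCt = 7.320 − 12.560 = -5.240
Fold change = 2^(−(-5.240)) = 2^5.240 = 37.7918

37.792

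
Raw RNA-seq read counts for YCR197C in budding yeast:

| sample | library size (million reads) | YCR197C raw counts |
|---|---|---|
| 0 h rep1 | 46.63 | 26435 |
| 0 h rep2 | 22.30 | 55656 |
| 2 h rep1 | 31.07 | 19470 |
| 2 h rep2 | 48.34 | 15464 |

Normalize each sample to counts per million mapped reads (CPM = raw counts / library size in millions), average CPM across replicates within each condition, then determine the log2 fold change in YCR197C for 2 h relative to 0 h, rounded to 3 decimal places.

-1.694

CPM(0 h rep1) = 26435 / 46.63 = 566.9097
CPM(0 h rep2) = 55656 / 22.30 = 2495.7848
CPM(2 h rep1) = 19470 / 31.07 = 626.6495
CPM(2 h rep2) = 15464 / 48.34 = 319.9007
mean CPM(0 h) = 1531.3472; mean CPM(2 h) = 473.2751
Fold change = 473.2751 / 1531.3472 = 0.30906
log2(0.30906) = -1.6941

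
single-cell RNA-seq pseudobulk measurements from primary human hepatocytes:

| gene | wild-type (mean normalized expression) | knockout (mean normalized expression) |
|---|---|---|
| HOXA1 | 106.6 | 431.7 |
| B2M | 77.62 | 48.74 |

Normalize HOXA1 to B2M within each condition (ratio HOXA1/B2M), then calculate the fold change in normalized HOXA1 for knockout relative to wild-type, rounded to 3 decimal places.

6.449

HOXA1/B2M (wild-type) = 106.6 / 77.62 = 1.3734
HOXA1/B2M (knockout) = 431.7 / 48.74 = 8.8572
Fold change = 8.8572 / 1.3734 = 6.4493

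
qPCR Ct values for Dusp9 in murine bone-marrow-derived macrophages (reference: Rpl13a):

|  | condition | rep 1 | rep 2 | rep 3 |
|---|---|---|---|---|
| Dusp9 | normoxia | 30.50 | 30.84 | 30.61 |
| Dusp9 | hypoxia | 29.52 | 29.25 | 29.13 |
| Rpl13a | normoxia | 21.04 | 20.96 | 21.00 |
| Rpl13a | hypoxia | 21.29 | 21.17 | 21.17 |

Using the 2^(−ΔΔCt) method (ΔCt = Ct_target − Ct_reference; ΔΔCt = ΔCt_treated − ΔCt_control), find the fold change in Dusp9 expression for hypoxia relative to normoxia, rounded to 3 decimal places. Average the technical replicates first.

Mean Ct: Dusp9 normoxia 30.650; Dusp9 hypoxia 29.300; Rpl13a normoxia 21.000; Rpl13a hypoxia 21.210
ΔCt(normoxia) = 30.650 − 21.000 = 9.650
ΔCt(hypoxia) = 29.300 − 21.210 = 8.090
ΔΔCt = 8.090 − 9.650 = -1.560
Fold change = 2^(−(-1.560)) = 2^1.560 = 2.9485

2.949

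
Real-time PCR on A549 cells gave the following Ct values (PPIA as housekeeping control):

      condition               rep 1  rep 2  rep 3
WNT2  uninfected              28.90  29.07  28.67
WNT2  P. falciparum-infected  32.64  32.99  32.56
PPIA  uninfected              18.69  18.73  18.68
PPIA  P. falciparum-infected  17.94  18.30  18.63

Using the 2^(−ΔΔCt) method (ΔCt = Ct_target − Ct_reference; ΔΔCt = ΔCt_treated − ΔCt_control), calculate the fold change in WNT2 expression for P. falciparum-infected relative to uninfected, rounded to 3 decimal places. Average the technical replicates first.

Mean Ct: WNT2 uninfected 28.880; WNT2 P. falciparum-infected 32.730; PPIA uninfected 18.700; PPIA P. falciparum-infected 18.290
ΔCt(uninfected) = 28.880 − 18.700 = 10.180
ΔCt(P. falciparum-infected) = 32.730 − 18.290 = 14.440
ΔΔCt = 14.440 − 10.180 = 4.260
Fold change = 2^(−4.260) = 0.0522

0.052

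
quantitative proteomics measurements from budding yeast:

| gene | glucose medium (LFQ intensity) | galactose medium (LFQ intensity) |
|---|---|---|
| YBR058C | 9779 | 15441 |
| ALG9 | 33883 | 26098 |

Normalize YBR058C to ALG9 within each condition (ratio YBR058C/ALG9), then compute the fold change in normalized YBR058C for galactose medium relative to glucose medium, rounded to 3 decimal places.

2.050

YBR058C/ALG9 (glucose medium) = 9779 / 33883 = 0.28861
YBR058C/ALG9 (galactose medium) = 15441 / 26098 = 0.59165
Fold change = 0.59165 / 0.28861 = 2.0500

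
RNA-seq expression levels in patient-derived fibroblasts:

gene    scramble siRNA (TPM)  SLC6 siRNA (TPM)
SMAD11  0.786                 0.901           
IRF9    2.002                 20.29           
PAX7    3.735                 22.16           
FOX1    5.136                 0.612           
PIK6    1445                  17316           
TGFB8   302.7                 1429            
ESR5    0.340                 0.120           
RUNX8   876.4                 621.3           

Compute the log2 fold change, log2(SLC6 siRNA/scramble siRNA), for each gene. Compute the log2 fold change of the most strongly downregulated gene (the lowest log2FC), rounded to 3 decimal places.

log2(0.901/0.786) = 0.197  (SMAD11)
log2(20.29/2.002) = 3.341  (IRF9)
log2(22.16/3.735) = 2.569  (PAX7)
log2(0.612/5.136) = -3.069  (FOX1)
log2(17316/1445) = 3.583  (PIK6)
log2(1429/302.7) = 2.239  (TGFB8)
log2(0.120/0.340) = -1.503  (ESR5)
log2(621.3/876.4) = -0.496  (RUNX8)
FOX1 is most strongly downregulated.

-3.069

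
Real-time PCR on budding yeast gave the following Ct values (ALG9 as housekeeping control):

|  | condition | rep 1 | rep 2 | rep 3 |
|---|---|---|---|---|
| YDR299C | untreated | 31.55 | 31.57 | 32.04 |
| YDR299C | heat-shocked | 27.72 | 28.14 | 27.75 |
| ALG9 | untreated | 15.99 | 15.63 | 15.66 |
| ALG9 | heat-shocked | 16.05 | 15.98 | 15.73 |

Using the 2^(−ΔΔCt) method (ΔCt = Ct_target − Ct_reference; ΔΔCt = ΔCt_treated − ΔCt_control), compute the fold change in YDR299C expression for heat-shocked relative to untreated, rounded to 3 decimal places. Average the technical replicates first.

Mean Ct: YDR299C untreated 31.720; YDR299C heat-shocked 27.870; ALG9 untreated 15.760; ALG9 heat-shocked 15.920
ΔCt(untreated) = 31.720 − 15.760 = 15.960
ΔCt(heat-shocked) = 27.870 − 15.920 = 11.950
ΔΔCt = 11.950 − 15.960 = -4.010
Fold change = 2^(−(-4.010)) = 2^4.010 = 16.1113

16.111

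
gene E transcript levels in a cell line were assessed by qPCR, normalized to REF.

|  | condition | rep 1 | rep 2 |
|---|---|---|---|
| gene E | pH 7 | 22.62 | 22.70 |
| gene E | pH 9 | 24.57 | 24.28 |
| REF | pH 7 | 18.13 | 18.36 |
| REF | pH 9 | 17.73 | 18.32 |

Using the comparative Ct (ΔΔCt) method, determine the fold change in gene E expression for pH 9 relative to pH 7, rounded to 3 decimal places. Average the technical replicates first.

0.253

Mean Ct: gene E pH 7 22.660; gene E pH 9 24.425; REF pH 7 18.245; REF pH 9 18.025
ΔCt(pH 7) = 22.660 − 18.245 = 4.415
ΔCt(pH 9) = 24.425 − 18.025 = 6.400
ΔΔCt = 6.400 − 4.415 = 1.985
Fold change = 2^(−1.985) = 0.2526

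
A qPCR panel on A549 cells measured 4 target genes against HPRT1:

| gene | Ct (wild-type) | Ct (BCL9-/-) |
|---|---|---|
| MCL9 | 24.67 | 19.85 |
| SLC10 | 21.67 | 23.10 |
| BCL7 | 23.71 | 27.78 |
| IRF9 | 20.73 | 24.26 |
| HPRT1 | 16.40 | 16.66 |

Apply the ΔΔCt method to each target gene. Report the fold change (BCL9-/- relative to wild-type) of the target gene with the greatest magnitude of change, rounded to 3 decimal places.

33.825

MCL9: ΔΔCt = (19.85−16.66) − (24.67−16.40) = 3.19 − 8.27 = -5.08; fold change = 2^5.08 = 33.825
SLC10: ΔΔCt = (23.10−16.66) − (21.67−16.40) = 6.44 − 5.27 = 1.17; fold change = 2^-1.17 = 0.444
BCL7: ΔΔCt = (27.78−16.66) − (23.71−16.40) = 11.12 − 7.31 = 3.81; fold change = 2^-3.81 = 0.071
IRF9: ΔΔCt = (24.26−16.66) − (20.73−16.40) = 7.60 − 4.33 = 3.27; fold change = 2^-3.27 = 0.104
MCL9 has the largest |ΔΔCt| = 5.08.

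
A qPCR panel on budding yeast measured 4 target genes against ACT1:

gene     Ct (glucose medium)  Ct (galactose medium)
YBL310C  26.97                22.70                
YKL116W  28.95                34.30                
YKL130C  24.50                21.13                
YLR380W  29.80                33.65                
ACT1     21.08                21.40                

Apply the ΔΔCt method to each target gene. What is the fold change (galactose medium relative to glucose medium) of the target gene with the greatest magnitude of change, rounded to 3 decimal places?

YBL310C: ΔΔCt = (22.70−21.40) − (26.97−21.08) = 1.30 − 5.89 = -4.59; fold change = 2^4.59 = 24.084
YKL116W: ΔΔCt = (34.30−21.40) − (28.95−21.08) = 12.90 − 7.87 = 5.03; fold change = 2^-5.03 = 0.031
YKL130C: ΔΔCt = (21.13−21.40) − (24.50−21.08) = -0.27 − 3.42 = -3.69; fold change = 2^3.69 = 12.906
YLR380W: ΔΔCt = (33.65−21.40) − (29.80−21.08) = 12.25 − 8.72 = 3.53; fold change = 2^-3.53 = 0.087
YKL116W has the largest |ΔΔCt| = 5.03.

0.031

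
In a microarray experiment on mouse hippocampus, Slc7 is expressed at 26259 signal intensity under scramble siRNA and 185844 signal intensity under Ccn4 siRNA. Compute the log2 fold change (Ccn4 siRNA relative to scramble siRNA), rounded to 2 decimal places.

Fold change = 185844 / 26259 = 7.0773
log2(7.0773) = 2.823

2.82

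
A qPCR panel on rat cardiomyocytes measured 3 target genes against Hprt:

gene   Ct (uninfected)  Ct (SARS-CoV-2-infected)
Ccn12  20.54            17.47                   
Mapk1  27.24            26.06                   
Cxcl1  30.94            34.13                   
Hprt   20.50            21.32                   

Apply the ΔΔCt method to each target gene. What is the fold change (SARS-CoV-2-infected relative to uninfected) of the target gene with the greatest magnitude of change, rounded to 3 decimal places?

Ccn12: ΔΔCt = (17.47−21.32) − (20.54−20.50) = -3.85 − 0.04 = -3.89; fold change = 2^3.89 = 14.825
Mapk1: ΔΔCt = (26.06−21.32) − (27.24−20.50) = 4.74 − 6.74 = -2.00; fold change = 2^2.00 = 4.000
Cxcl1: ΔΔCt = (34.13−21.32) − (30.94−20.50) = 12.81 − 10.44 = 2.37; fold change = 2^-2.37 = 0.193
Ccn12 has the largest |ΔΔCt| = 3.89.

14.825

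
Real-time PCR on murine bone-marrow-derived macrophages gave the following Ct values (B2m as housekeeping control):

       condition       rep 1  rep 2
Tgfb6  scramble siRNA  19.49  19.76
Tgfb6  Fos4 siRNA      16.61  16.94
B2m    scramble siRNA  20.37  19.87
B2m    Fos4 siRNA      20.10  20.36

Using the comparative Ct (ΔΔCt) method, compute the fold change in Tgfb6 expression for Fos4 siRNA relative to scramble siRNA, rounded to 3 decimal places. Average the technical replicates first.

Mean Ct: Tgfb6 scramble siRNA 19.625; Tgfb6 Fos4 siRNA 16.775; B2m scramble siRNA 20.120; B2m Fos4 siRNA 20.230
ΔCt(scramble siRNA) = 19.625 − 20.120 = -0.495
ΔCt(Fos4 siRNA) = 16.775 − 20.230 = -3.455
ΔΔCt = -3.455 − (-0.495) = -2.960
Fold change = 2^(−(-2.960)) = 2^2.960 = 7.7812

7.781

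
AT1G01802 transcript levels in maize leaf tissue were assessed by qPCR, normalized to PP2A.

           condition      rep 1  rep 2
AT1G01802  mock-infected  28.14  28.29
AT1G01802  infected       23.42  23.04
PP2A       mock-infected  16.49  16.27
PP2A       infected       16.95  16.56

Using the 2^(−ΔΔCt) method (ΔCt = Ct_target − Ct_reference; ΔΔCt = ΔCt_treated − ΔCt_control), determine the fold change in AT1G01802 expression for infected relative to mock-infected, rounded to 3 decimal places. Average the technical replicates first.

Mean Ct: AT1G01802 mock-infected 28.215; AT1G01802 infected 23.230; PP2A mock-infected 16.380; PP2A infected 16.755
ΔCt(mock-infected) = 28.215 − 16.380 = 11.835
ΔCt(infected) = 23.230 − 16.755 = 6.475
ΔΔCt = 6.475 − 11.835 = -5.360
Fold change = 2^(−(-5.360)) = 2^5.360 = 41.0696

41.070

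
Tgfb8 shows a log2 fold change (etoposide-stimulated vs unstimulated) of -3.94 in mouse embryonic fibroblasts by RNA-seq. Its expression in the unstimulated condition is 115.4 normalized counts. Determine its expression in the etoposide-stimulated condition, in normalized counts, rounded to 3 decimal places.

7.519

Fold change = 2^(-3.94) = 0.0652
etoposide-stimulated expression = 115.4 × 0.0652 = 7.519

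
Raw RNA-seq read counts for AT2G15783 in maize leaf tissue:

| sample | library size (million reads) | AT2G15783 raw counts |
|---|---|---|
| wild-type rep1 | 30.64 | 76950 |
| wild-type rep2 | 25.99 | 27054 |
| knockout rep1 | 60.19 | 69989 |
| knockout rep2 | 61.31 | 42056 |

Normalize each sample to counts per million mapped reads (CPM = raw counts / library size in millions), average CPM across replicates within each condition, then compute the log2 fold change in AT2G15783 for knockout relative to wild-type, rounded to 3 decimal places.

CPM(wild-type rep1) = 76950 / 30.64 = 2511.4230
CPM(wild-type rep2) = 27054 / 25.99 = 1040.9388
CPM(knockout rep1) = 69989 / 60.19 = 1162.8011
CPM(knockout rep2) = 42056 / 61.31 = 685.9566
mean CPM(wild-type) = 1776.1809; mean CPM(knockout) = 924.3789
Fold change = 924.3789 / 1776.1809 = 0.52043
log2(0.52043) = -0.9422

-0.942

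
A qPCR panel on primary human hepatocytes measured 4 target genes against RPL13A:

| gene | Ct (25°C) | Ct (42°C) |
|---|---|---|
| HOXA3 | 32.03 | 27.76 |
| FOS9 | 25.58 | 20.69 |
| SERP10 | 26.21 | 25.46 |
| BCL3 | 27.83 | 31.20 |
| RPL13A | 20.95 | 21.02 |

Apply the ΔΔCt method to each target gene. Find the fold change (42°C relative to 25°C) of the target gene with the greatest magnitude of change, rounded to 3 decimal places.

HOXA3: ΔΔCt = (27.76−21.02) − (32.03−20.95) = 6.74 − 11.08 = -4.34; fold change = 2^4.34 = 20.252
FOS9: ΔΔCt = (20.69−21.02) − (25.58−20.95) = -0.33 − 4.63 = -4.96; fold change = 2^4.96 = 31.125
SERP10: ΔΔCt = (25.46−21.02) − (26.21−20.95) = 4.44 − 5.26 = -0.82; fold change = 2^0.82 = 1.765
BCL3: ΔΔCt = (31.20−21.02) − (27.83−20.95) = 10.18 − 6.88 = 3.30; fold change = 2^-3.30 = 0.102
FOS9 has the largest |ΔΔCt| = 4.96.

31.125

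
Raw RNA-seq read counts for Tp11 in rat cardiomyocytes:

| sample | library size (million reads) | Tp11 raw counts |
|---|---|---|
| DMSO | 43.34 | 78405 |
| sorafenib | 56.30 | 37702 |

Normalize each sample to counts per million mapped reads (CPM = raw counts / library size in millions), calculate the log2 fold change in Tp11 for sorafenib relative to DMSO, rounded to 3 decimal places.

-1.434

CPM(DMSO) = 78405 / 43.34 = 1809.0678
CPM(sorafenib) = 37702 / 56.30 = 669.6625
Fold change = 669.6625 / 1809.0678 = 0.37017
log2(0.37017) = -1.4337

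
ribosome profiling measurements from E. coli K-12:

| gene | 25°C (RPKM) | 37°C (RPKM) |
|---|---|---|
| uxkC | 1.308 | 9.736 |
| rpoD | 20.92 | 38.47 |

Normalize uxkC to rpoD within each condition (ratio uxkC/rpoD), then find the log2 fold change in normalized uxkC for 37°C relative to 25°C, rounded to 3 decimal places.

uxkC/rpoD (25°C) = 1.308 / 20.92 = 0.062524
uxkC/rpoD (37°C) = 9.736 / 38.47 = 0.25308
Fold change = 0.25308 / 0.062524 = 4.0477
log2(4.0477) = 2.0171

2.017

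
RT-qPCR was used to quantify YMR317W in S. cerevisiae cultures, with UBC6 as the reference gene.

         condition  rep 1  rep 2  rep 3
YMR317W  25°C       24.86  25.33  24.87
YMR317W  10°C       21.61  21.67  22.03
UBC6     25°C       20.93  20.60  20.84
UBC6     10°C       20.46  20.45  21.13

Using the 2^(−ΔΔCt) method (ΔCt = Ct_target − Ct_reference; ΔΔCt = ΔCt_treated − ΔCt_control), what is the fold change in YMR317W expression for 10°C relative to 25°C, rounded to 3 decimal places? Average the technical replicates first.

8.815

Mean Ct: YMR317W 25°C 25.020; YMR317W 10°C 21.770; UBC6 25°C 20.790; UBC6 10°C 20.680
ΔCt(25°C) = 25.020 − 20.790 = 4.230
ΔCt(10°C) = 21.770 − 20.680 = 1.090
ΔΔCt = 1.090 − 4.230 = -3.140
Fold change = 2^(−(-3.140)) = 2^3.140 = 8.8152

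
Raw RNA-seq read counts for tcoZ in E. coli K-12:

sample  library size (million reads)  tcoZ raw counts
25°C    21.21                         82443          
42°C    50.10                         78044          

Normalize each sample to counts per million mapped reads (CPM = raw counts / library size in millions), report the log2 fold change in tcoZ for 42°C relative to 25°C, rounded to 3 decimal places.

CPM(25°C) = 82443 / 21.21 = 3886.9873
CPM(42°C) = 78044 / 50.10 = 1557.7645
Fold change = 1557.7645 / 3886.9873 = 0.40076
log2(0.40076) = -1.3192

-1.319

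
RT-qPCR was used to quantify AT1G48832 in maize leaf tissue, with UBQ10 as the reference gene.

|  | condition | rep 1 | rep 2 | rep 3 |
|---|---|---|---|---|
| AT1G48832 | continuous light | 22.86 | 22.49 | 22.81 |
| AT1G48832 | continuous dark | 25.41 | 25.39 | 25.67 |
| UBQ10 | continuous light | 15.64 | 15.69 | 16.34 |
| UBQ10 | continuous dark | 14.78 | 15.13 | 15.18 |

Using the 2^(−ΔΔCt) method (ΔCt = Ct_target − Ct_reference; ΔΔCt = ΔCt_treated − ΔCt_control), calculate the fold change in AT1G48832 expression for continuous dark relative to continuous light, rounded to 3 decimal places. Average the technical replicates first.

Mean Ct: AT1G48832 continuous light 22.720; AT1G48832 continuous dark 25.490; UBQ10 continuous light 15.890; UBQ10 continuous dark 15.030
ΔCt(continuous light) = 22.720 − 15.890 = 6.830
ΔCt(continuous dark) = 25.490 − 15.030 = 10.460
ΔΔCt = 10.460 − 6.830 = 3.630
Fold change = 2^(−3.630) = 0.0808

0.081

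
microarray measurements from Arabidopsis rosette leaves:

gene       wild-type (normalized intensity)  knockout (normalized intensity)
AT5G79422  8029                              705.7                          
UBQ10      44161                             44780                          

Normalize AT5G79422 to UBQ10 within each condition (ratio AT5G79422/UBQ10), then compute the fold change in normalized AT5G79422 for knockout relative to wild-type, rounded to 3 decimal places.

AT5G79422/UBQ10 (wild-type) = 8029 / 44161 = 0.18181
AT5G79422/UBQ10 (knockout) = 705.7 / 44780 = 0.015759
Fold change = 0.015759 / 0.18181 = 0.0867

0.087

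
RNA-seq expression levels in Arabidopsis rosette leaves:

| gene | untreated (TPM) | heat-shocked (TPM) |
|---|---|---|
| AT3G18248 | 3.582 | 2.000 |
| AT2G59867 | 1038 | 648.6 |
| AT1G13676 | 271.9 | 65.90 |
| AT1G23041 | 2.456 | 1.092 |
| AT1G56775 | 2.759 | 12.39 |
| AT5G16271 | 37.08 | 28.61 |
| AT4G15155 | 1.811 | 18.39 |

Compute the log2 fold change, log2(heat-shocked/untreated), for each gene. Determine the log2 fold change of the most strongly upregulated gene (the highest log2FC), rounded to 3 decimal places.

3.344

log2(2.000/3.582) = -0.841  (AT3G18248)
log2(648.6/1038) = -0.678  (AT2G59867)
log2(65.90/271.9) = -2.045  (AT1G13676)
log2(1.092/2.456) = -1.169  (AT1G23041)
log2(12.39/2.759) = 2.167  (AT1G56775)
log2(28.61/37.08) = -0.374  (AT5G16271)
log2(18.39/1.811) = 3.344  (AT4G15155)
AT4G15155 is most strongly upregulated.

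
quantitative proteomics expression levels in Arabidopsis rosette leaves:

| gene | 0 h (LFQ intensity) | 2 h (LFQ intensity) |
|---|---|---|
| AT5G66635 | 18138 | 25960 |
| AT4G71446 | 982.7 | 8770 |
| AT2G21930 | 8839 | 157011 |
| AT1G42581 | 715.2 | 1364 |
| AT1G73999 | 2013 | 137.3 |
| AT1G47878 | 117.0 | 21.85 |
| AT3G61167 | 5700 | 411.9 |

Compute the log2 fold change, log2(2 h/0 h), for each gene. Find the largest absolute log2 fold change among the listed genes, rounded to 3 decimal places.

log2(25960/18138) = 0.517  (AT5G66635)
log2(8770/982.7) = 3.158  (AT4G71446)
log2(157011/8839) = 4.151  (AT2G21930)
log2(1364/715.2) = 0.931  (AT1G42581)
log2(137.3/2013) = -3.874  (AT1G73999)
log2(21.85/117.0) = -2.421  (AT1G47878)
log2(411.9/5700) = -3.791  (AT3G61167)
The largest magnitude belongs to AT2G21930.

4.151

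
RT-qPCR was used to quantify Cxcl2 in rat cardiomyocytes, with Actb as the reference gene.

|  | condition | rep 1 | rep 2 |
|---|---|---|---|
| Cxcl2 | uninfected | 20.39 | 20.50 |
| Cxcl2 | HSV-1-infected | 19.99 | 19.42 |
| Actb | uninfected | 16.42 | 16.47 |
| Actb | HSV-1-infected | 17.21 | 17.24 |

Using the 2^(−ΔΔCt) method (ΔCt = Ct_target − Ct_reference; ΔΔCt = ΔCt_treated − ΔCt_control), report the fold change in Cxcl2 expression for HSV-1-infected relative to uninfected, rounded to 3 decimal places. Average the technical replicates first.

2.868

Mean Ct: Cxcl2 uninfected 20.445; Cxcl2 HSV-1-infected 19.705; Actb uninfected 16.445; Actb HSV-1-infected 17.225
ΔCt(uninfected) = 20.445 − 16.445 = 4.000
ΔCt(HSV-1-infected) = 19.705 − 17.225 = 2.480
ΔΔCt = 2.480 − 4.000 = -1.520
Fold change = 2^(−(-1.520)) = 2^1.520 = 2.8679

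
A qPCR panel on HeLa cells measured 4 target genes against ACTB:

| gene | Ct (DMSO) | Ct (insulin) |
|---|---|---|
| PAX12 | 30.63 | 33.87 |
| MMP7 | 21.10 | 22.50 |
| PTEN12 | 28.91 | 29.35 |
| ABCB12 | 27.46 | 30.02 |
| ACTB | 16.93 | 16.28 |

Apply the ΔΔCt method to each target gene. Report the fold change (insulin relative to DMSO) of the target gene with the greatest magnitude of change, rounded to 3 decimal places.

0.067

PAX12: ΔΔCt = (33.87−16.28) − (30.63−16.93) = 17.59 − 13.70 = 3.89; fold change = 2^-3.89 = 0.067
MMP7: ΔΔCt = (22.50−16.28) − (21.10−16.93) = 6.22 − 4.17 = 2.05; fold change = 2^-2.05 = 0.241
PTEN12: ΔΔCt = (29.35−16.28) − (28.91−16.93) = 13.07 − 11.98 = 1.09; fold change = 2^-1.09 = 0.470
ABCB12: ΔΔCt = (30.02−16.28) − (27.46−16.93) = 13.74 − 10.53 = 3.21; fold change = 2^-3.21 = 0.108
PAX12 has the largest |ΔΔCt| = 3.89.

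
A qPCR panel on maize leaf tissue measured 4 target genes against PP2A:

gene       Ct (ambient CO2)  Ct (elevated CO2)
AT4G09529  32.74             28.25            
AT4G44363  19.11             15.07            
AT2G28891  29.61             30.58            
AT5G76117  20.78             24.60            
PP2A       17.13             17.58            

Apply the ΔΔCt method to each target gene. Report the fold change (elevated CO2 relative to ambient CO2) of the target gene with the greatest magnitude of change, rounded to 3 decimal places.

AT4G09529: ΔΔCt = (28.25−17.58) − (32.74−17.13) = 10.67 − 15.61 = -4.94; fold change = 2^4.94 = 30.696
AT4G44363: ΔΔCt = (15.07−17.58) − (19.11−17.13) = -2.51 − 1.98 = -4.49; fold change = 2^4.49 = 22.471
AT2G28891: ΔΔCt = (30.58−17.58) − (29.61−17.13) = 13.00 − 12.48 = 0.52; fold change = 2^-0.52 = 0.697
AT5G76117: ΔΔCt = (24.60−17.58) − (20.78−17.13) = 7.02 − 3.65 = 3.37; fold change = 2^-3.37 = 0.097
AT4G09529 has the largest |ΔΔCt| = 4.94.

30.696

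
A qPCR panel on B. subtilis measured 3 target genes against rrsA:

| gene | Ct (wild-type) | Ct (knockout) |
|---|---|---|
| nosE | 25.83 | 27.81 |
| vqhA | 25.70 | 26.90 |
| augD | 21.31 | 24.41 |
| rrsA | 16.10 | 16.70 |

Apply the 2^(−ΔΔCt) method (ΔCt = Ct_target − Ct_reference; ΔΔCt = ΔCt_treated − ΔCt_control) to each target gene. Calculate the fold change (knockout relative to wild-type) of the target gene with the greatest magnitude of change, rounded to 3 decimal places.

nosE: ΔΔCt = (27.81−16.70) − (25.83−16.10) = 11.11 − 9.73 = 1.38; fold change = 2^-1.38 = 0.384
vqhA: ΔΔCt = (26.90−16.70) − (25.70−16.10) = 10.20 − 9.60 = 0.60; fold change = 2^-0.60 = 0.660
augD: ΔΔCt = (24.41−16.70) − (21.31−16.10) = 7.71 − 5.21 = 2.50; fold change = 2^-2.50 = 0.177
augD has the largest |ΔΔCt| = 2.50.

0.177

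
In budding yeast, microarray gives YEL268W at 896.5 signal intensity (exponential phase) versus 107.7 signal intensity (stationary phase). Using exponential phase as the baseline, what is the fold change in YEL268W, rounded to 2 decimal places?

Fold change = 107.7 / 896.5 = 0.120
YEL268W is downregulated.

0.12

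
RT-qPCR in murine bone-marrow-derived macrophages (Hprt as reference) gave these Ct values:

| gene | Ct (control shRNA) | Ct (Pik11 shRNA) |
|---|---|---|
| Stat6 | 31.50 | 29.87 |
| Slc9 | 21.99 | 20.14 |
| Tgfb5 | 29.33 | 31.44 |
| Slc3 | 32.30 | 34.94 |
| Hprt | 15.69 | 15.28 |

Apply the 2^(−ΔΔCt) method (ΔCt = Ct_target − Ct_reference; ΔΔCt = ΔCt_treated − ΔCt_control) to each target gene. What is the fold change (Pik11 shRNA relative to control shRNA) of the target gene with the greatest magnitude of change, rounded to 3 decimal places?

0.121

Stat6: ΔΔCt = (29.87−15.28) − (31.50−15.69) = 14.59 − 15.81 = -1.22; fold change = 2^1.22 = 2.329
Slc9: ΔΔCt = (20.14−15.28) − (21.99−15.69) = 4.86 − 6.30 = -1.44; fold change = 2^1.44 = 2.713
Tgfb5: ΔΔCt = (31.44−15.28) − (29.33−15.69) = 16.16 − 13.64 = 2.52; fold change = 2^-2.52 = 0.174
Slc3: ΔΔCt = (34.94−15.28) − (32.30−15.69) = 19.66 − 16.61 = 3.05; fold change = 2^-3.05 = 0.121
Slc3 has the largest |ΔΔCt| = 3.05.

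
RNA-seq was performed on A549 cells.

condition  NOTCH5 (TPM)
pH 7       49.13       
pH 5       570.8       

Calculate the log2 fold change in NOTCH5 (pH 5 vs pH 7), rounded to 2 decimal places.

3.54

Fold change = 570.8 / 49.13 = 11.6182
log2(11.6182) = 3.538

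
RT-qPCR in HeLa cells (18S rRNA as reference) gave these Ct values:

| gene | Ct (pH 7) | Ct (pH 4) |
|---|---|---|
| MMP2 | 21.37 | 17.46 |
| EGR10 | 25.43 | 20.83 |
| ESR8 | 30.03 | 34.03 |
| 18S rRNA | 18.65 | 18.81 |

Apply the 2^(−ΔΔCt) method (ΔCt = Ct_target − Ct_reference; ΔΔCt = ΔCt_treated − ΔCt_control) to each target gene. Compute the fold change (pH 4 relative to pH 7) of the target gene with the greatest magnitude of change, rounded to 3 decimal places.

27.096

MMP2: ΔΔCt = (17.46−18.81) − (21.37−18.65) = -1.35 − 2.72 = -4.07; fold change = 2^4.07 = 16.795
EGR10: ΔΔCt = (20.83−18.81) − (25.43−18.65) = 2.02 − 6.78 = -4.76; fold change = 2^4.76 = 27.096
ESR8: ΔΔCt = (34.03−18.81) − (30.03−18.65) = 15.22 − 11.38 = 3.84; fold change = 2^-3.84 = 0.070
EGR10 has the largest |ΔΔCt| = 4.76.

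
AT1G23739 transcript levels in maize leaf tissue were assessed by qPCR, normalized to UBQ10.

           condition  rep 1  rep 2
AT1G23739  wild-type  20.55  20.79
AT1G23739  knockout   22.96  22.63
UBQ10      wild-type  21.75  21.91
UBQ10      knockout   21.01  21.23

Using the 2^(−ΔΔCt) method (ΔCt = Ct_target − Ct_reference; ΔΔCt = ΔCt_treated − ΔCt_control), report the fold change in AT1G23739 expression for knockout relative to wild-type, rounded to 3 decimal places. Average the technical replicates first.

0.140

Mean Ct: AT1G23739 wild-type 20.670; AT1G23739 knockout 22.795; UBQ10 wild-type 21.830; UBQ10 knockout 21.120
ΔCt(wild-type) = 20.670 − 21.830 = -1.160
ΔCt(knockout) = 22.795 − 21.120 = 1.675
ΔΔCt = 1.675 − (-1.160) = 2.835
Fold change = 2^(−2.835) = 0.1401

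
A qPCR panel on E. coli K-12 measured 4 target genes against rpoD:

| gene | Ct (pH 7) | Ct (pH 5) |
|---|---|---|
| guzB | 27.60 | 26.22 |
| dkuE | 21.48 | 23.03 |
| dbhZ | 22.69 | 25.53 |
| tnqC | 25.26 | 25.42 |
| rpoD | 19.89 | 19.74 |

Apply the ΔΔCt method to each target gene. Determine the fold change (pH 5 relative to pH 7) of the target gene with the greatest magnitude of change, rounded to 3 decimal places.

0.126

guzB: ΔΔCt = (26.22−19.74) − (27.60−19.89) = 6.48 − 7.71 = -1.23; fold change = 2^1.23 = 2.346
dkuE: ΔΔCt = (23.03−19.74) − (21.48−19.89) = 3.29 − 1.59 = 1.70; fold change = 2^-1.70 = 0.308
dbhZ: ΔΔCt = (25.53−19.74) − (22.69−19.89) = 5.79 − 2.80 = 2.99; fold change = 2^-2.99 = 0.126
tnqC: ΔΔCt = (25.42−19.74) − (25.26−19.89) = 5.68 − 5.37 = 0.31; fold change = 2^-0.31 = 0.807
dbhZ has the largest |ΔΔCt| = 2.99.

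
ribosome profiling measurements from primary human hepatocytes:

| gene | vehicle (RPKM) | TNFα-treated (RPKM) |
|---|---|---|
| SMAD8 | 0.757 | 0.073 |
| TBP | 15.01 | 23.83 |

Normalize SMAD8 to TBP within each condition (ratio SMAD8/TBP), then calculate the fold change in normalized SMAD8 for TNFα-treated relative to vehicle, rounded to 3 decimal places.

SMAD8/TBP (vehicle) = 0.757 / 15.01 = 0.050433
SMAD8/TBP (TNFα-treated) = 0.073 / 23.83 = 0.0030634
Fold change = 0.0030634 / 0.050433 = 0.0607

0.061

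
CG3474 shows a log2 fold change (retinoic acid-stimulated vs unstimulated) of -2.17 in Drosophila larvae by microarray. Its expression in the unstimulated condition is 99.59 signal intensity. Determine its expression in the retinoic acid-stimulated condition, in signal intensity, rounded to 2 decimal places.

22.13

Fold change = 2^(-2.17) = 0.2222
retinoic acid-stimulated expression = 99.59 × 0.2222 = 22.13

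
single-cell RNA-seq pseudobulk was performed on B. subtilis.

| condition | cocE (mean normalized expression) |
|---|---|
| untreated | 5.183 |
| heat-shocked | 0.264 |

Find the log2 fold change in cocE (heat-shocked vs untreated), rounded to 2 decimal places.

Fold change = 0.264 / 5.183 = 0.0509
log2(0.0509) = -4.295

-4.30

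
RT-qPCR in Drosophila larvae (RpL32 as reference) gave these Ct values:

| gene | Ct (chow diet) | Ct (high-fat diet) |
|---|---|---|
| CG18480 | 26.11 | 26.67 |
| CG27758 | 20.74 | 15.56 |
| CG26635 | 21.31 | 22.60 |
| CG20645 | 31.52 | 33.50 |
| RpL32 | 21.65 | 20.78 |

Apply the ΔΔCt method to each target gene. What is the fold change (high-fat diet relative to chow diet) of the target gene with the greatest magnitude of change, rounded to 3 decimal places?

19.835

CG18480: ΔΔCt = (26.67−20.78) − (26.11−21.65) = 5.89 − 4.46 = 1.43; fold change = 2^-1.43 = 0.371
CG27758: ΔΔCt = (15.56−20.78) − (20.74−21.65) = -5.22 − (-0.91) = -4.31; fold change = 2^4.31 = 19.835
CG26635: ΔΔCt = (22.60−20.78) − (21.31−21.65) = 1.82 − (-0.34) = 2.16; fold change = 2^-2.16 = 0.224
CG20645: ΔΔCt = (33.50−20.78) − (31.52−21.65) = 12.72 − 9.87 = 2.85; fold change = 2^-2.85 = 0.139
CG27758 has the largest |ΔΔCt| = 4.31.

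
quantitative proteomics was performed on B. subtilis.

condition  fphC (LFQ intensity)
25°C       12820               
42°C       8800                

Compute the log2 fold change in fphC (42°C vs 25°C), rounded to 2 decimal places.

-0.54

Fold change = 8800 / 12820 = 0.6864
log2(0.6864) = -0.543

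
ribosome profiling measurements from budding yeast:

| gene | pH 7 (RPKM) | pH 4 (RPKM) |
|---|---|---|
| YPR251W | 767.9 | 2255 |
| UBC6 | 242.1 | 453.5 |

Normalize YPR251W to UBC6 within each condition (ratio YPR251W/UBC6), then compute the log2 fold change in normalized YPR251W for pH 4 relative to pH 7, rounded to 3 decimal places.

YPR251W/UBC6 (pH 7) = 767.9 / 242.1 = 3.1718
YPR251W/UBC6 (pH 4) = 2255 / 453.5 = 4.9724
Fold change = 4.9724 / 3.1718 = 1.5677
log2(1.5677) = 0.6486

0.649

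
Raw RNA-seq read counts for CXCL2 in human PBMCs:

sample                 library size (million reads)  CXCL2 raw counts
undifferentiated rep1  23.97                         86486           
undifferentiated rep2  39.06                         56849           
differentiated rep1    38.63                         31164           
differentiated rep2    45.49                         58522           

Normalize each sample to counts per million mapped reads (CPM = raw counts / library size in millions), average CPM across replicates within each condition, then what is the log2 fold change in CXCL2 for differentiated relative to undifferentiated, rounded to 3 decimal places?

-1.274

CPM(undifferentiated rep1) = 86486 / 23.97 = 3608.0935
CPM(undifferentiated rep2) = 56849 / 39.06 = 1455.4275
CPM(differentiated rep1) = 31164 / 38.63 = 806.7305
CPM(differentiated rep2) = 58522 / 45.49 = 1286.4805
mean CPM(undifferentiated) = 2531.7605; mean CPM(differentiated) = 1046.6055
Fold change = 1046.6055 / 2531.7605 = 0.41339
log2(0.41339) = -1.2744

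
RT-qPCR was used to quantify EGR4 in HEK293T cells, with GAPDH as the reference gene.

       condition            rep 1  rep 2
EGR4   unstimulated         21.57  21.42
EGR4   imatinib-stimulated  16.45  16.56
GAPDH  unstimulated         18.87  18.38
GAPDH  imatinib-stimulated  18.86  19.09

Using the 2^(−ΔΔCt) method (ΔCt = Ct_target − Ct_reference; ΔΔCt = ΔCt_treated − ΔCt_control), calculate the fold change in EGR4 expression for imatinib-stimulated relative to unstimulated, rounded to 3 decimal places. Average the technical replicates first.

Mean Ct: EGR4 unstimulated 21.495; EGR4 imatinib-stimulated 16.505; GAPDH unstimulated 18.625; GAPDH imatinib-stimulated 18.975
ΔCt(unstimulated) = 21.495 − 18.625 = 2.870
ΔCt(imatinib-stimulated) = 16.505 − 18.975 = -2.470
ΔΔCt = -2.470 − 2.870 = -5.340
Fold change = 2^(−(-5.340)) = 2^5.340 = 40.5042

40.504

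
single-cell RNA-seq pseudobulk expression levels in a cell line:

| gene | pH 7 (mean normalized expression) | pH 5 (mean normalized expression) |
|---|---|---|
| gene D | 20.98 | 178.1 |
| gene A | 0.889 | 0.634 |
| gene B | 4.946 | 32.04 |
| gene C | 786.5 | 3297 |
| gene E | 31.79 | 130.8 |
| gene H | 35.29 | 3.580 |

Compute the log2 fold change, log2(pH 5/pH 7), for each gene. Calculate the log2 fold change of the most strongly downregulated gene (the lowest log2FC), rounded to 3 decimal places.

-3.301

log2(178.1/20.98) = 3.086  (gene D)
log2(0.634/0.889) = -0.488  (gene A)
log2(32.04/4.946) = 2.696  (gene B)
log2(3297/786.5) = 2.068  (gene C)
log2(130.8/31.79) = 2.041  (gene E)
log2(3.580/35.29) = -3.301  (gene H)
gene H is most strongly downregulated.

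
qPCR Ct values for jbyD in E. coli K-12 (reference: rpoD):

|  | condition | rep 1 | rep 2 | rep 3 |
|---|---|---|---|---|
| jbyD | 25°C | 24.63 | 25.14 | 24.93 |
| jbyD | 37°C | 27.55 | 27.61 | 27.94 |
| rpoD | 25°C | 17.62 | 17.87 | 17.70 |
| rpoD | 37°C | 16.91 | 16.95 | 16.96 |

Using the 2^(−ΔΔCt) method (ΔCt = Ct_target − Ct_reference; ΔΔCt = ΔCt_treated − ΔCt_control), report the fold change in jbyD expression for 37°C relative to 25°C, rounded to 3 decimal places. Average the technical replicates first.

0.083

Mean Ct: jbyD 25°C 24.900; jbyD 37°C 27.700; rpoD 25°C 17.730; rpoD 37°C 16.940
ΔCt(25°C) = 24.900 − 17.730 = 7.170
ΔCt(37°C) = 27.700 − 16.940 = 10.760
ΔΔCt = 10.760 − 7.170 = 3.590
Fold change = 2^(−3.590) = 0.0830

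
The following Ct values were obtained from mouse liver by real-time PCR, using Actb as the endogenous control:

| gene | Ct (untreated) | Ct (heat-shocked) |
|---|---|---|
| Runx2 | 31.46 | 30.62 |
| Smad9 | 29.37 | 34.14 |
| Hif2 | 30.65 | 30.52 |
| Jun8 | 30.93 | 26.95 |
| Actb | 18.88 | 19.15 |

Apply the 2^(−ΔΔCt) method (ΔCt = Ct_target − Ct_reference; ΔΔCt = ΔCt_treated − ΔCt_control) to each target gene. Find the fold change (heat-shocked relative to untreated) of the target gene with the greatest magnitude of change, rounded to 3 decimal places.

0.044

Runx2: ΔΔCt = (30.62−19.15) − (31.46−18.88) = 11.47 − 12.58 = -1.11; fold change = 2^1.11 = 2.158
Smad9: ΔΔCt = (34.14−19.15) − (29.37−18.88) = 14.99 − 10.49 = 4.50; fold change = 2^-4.50 = 0.044
Hif2: ΔΔCt = (30.52−19.15) − (30.65−18.88) = 11.37 − 11.77 = -0.40; fold change = 2^0.40 = 1.320
Jun8: ΔΔCt = (26.95−19.15) − (30.93−18.88) = 7.80 − 12.05 = -4.25; fold change = 2^4.25 = 19.027
Smad9 has the largest |ΔΔCt| = 4.50.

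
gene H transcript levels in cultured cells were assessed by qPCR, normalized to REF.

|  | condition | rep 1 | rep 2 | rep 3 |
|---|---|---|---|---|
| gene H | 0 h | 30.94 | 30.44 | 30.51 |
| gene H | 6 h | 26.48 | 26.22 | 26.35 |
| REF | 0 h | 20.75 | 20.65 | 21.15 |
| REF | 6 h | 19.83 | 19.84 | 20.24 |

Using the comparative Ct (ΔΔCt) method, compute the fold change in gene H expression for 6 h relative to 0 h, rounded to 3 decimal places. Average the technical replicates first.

10.556

Mean Ct: gene H 0 h 30.630; gene H 6 h 26.350; REF 0 h 20.850; REF 6 h 19.970
ΔCt(0 h) = 30.630 − 20.850 = 9.780
ΔCt(6 h) = 26.350 − 19.970 = 6.380
ΔΔCt = 6.380 − 9.780 = -3.400
Fold change = 2^(−(-3.400)) = 2^3.400 = 10.5561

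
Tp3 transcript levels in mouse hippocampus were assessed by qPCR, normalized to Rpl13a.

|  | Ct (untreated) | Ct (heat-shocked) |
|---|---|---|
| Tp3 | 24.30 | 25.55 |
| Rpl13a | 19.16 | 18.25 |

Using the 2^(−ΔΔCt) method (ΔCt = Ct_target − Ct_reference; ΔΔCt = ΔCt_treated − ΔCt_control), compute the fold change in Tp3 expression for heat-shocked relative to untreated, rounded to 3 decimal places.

0.224

ΔCt(untreated) = 24.300 − 19.160 = 5.140
ΔCt(heat-shocked) = 25.550 − 18.250 = 7.300
ΔΔCt = 7.300 − 5.140 = 2.160
Fold change = 2^(−2.160) = 0.2238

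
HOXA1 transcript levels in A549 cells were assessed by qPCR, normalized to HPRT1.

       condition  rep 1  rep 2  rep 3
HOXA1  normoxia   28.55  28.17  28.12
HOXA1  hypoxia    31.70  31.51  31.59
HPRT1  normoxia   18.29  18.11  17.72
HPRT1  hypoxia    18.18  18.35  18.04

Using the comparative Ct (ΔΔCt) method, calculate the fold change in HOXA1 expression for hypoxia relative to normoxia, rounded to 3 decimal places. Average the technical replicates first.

0.111

Mean Ct: HOXA1 normoxia 28.280; HOXA1 hypoxia 31.600; HPRT1 normoxia 18.040; HPRT1 hypoxia 18.190
ΔCt(normoxia) = 28.280 − 18.040 = 10.240
ΔCt(hypoxia) = 31.600 − 18.190 = 13.410
ΔΔCt = 13.410 − 10.240 = 3.170
Fold change = 2^(−3.170) = 0.1111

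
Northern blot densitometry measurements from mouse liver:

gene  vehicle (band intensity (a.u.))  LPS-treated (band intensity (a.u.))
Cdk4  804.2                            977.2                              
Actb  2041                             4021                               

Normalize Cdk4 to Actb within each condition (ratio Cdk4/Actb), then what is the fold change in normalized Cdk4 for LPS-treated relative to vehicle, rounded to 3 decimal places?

Cdk4/Actb (vehicle) = 804.2 / 2041 = 0.39402
Cdk4/Actb (LPS-treated) = 977.2 / 4021 = 0.24302
Fold change = 0.24302 / 0.39402 = 0.6168

0.617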